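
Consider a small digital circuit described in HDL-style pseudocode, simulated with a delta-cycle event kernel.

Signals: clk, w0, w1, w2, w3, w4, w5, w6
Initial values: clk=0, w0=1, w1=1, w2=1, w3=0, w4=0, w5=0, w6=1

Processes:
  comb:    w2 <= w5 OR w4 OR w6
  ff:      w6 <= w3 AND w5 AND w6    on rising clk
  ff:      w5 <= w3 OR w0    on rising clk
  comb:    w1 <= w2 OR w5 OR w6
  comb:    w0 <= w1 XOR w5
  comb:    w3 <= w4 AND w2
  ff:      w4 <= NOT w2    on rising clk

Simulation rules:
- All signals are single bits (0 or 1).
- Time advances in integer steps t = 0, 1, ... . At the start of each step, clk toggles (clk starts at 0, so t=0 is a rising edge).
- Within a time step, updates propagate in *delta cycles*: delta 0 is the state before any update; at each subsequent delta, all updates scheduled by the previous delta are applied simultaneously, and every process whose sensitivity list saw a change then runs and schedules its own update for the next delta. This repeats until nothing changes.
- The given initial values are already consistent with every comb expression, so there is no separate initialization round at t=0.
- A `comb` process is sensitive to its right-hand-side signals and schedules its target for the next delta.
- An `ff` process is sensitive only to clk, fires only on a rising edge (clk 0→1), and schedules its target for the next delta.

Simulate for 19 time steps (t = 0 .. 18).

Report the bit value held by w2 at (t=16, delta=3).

t=0 Δ0: w0=1 w6=1 clk=0 w3=0 w2=1 w4=0 w5=0 w1=1
  Δ1: clk:0→1
  Δ2: w6:1→0, w5:0→1
  Δ3: w0:1→0
  (3Δ to stable)
t=1 Δ0: w0=0 w6=0 clk=1 w3=0 w2=1 w4=0 w5=1 w1=1
  Δ1: clk:1→0
  (1Δ to stable)
t=2 Δ0: w0=0 w6=0 clk=0 w3=0 w2=1 w4=0 w5=1 w1=1
  Δ1: clk:0→1
  Δ2: w5:1→0
  Δ3: w0:0→1, w2:1→0
  Δ4: w1:1→0
  Δ5: w0:1→0
  (5Δ to stable)
t=3 Δ0: w0=0 w6=0 clk=1 w3=0 w2=0 w4=0 w5=0 w1=0
  Δ1: clk:1→0
  (1Δ to stable)
t=4 Δ0: w0=0 w6=0 clk=0 w3=0 w2=0 w4=0 w5=0 w1=0
  Δ1: clk:0→1
  Δ2: w4:0→1
  Δ3: w2:0→1
  Δ4: w3:0→1, w1:0→1
  Δ5: w0:0→1
  (5Δ to stable)
t=5 Δ0: w0=1 w6=0 clk=1 w3=1 w2=1 w4=1 w5=0 w1=1
  Δ1: clk:1→0
  (1Δ to stable)
t=6 Δ0: w0=1 w6=0 clk=0 w3=1 w2=1 w4=1 w5=0 w1=1
  Δ1: clk:0→1
  Δ2: w4:1→0, w5:0→1
  Δ3: w0:1→0, w3:1→0
  (3Δ to stable)
t=7 Δ0: w0=0 w6=0 clk=1 w3=0 w2=1 w4=0 w5=1 w1=1
  Δ1: clk:1→0
  (1Δ to stable)
t=8 Δ0: w0=0 w6=0 clk=0 w3=0 w2=1 w4=0 w5=1 w1=1
  Δ1: clk:0→1
  Δ2: w5:1→0
  Δ3: w0:0→1, w2:1→0
  Δ4: w1:1→0
  Δ5: w0:1→0
  (5Δ to stable)
t=9 Δ0: w0=0 w6=0 clk=1 w3=0 w2=0 w4=0 w5=0 w1=0
  Δ1: clk:1→0
  (1Δ to stable)
t=10 Δ0: w0=0 w6=0 clk=0 w3=0 w2=0 w4=0 w5=0 w1=0
  Δ1: clk:0→1
  Δ2: w4:0→1
  Δ3: w2:0→1
  Δ4: w3:0→1, w1:0→1
  Δ5: w0:0→1
  (5Δ to stable)
t=11 Δ0: w0=1 w6=0 clk=1 w3=1 w2=1 w4=1 w5=0 w1=1
  Δ1: clk:1→0
  (1Δ to stable)
t=12 Δ0: w0=1 w6=0 clk=0 w3=1 w2=1 w4=1 w5=0 w1=1
  Δ1: clk:0→1
  Δ2: w4:1→0, w5:0→1
  Δ3: w0:1→0, w3:1→0
  (3Δ to stable)
t=13 Δ0: w0=0 w6=0 clk=1 w3=0 w2=1 w4=0 w5=1 w1=1
  Δ1: clk:1→0
  (1Δ to stable)
t=14 Δ0: w0=0 w6=0 clk=0 w3=0 w2=1 w4=0 w5=1 w1=1
  Δ1: clk:0→1
  Δ2: w5:1→0
  Δ3: w0:0→1, w2:1→0
  Δ4: w1:1→0
  Δ5: w0:1→0
  (5Δ to stable)
t=15 Δ0: w0=0 w6=0 clk=1 w3=0 w2=0 w4=0 w5=0 w1=0
  Δ1: clk:1→0
  (1Δ to stable)
t=16 Δ0: w0=0 w6=0 clk=0 w3=0 w2=0 w4=0 w5=0 w1=0
  Δ1: clk:0→1
  Δ2: w4:0→1
  Δ3: w2:0→1
  Δ4: w3:0→1, w1:0→1
  Δ5: w0:0→1
  (5Δ to stable)
t=17 Δ0: w0=1 w6=0 clk=1 w3=1 w2=1 w4=1 w5=0 w1=1
  Δ1: clk:1→0
  (1Δ to stable)
t=18 Δ0: w0=1 w6=0 clk=0 w3=1 w2=1 w4=1 w5=0 w1=1
  Δ1: clk:0→1
  Δ2: w4:1→0, w5:0→1
  Δ3: w0:1→0, w3:1→0
  (3Δ to stable)

1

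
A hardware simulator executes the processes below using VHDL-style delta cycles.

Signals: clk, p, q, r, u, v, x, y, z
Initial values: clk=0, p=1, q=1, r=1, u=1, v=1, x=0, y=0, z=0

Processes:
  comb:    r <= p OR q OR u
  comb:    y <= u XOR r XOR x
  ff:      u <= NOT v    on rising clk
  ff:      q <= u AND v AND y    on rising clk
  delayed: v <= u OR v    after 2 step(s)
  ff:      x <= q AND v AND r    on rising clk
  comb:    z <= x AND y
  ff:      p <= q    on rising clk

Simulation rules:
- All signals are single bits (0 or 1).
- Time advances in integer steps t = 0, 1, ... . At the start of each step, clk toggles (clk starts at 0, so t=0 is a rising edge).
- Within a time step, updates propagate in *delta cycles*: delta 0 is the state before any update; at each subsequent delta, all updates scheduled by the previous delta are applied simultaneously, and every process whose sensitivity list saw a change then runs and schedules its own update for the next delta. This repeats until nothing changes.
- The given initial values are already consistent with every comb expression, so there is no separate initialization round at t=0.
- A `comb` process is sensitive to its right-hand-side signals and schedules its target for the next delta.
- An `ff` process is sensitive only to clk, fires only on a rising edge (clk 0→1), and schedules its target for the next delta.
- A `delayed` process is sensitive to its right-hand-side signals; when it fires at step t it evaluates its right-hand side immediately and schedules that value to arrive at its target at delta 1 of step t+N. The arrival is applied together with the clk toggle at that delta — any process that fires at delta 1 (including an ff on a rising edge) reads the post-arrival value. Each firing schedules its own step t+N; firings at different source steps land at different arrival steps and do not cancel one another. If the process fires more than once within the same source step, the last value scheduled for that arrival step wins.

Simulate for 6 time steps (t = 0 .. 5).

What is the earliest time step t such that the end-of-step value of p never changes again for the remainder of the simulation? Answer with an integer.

t=0 Δ0: r=1 v=1 y=0 x=0 clk=0 q=1 p=1 z=0 u=1
  Δ1: clk:0→1
  Δ2: x:0→1, q:1→0, u:1→0
  (2Δ to stable)
t=1 Δ0: r=1 v=1 y=0 x=1 clk=1 q=0 p=1 z=0 u=0
  Δ1: clk:1→0
  (1Δ to stable)
t=2 Δ0: r=1 v=1 y=0 x=1 clk=0 q=0 p=1 z=0 u=0
  Δ1: clk:0→1
  Δ2: x:1→0, p:1→0
  Δ3: r:1→0, y:0→1
  Δ4: y:1→0
  (4Δ to stable)
t=3 Δ0: r=0 v=1 y=0 x=0 clk=1 q=0 p=0 z=0 u=0
  Δ1: clk:1→0
  (1Δ to stable)
t=4 Δ0: r=0 v=1 y=0 x=0 clk=0 q=0 p=0 z=0 u=0
  Δ1: clk:0→1
  (1Δ to stable)
t=5 Δ0: r=0 v=1 y=0 x=0 clk=1 q=0 p=0 z=0 u=0
  Δ1: clk:1→0
  (1Δ to stable)

2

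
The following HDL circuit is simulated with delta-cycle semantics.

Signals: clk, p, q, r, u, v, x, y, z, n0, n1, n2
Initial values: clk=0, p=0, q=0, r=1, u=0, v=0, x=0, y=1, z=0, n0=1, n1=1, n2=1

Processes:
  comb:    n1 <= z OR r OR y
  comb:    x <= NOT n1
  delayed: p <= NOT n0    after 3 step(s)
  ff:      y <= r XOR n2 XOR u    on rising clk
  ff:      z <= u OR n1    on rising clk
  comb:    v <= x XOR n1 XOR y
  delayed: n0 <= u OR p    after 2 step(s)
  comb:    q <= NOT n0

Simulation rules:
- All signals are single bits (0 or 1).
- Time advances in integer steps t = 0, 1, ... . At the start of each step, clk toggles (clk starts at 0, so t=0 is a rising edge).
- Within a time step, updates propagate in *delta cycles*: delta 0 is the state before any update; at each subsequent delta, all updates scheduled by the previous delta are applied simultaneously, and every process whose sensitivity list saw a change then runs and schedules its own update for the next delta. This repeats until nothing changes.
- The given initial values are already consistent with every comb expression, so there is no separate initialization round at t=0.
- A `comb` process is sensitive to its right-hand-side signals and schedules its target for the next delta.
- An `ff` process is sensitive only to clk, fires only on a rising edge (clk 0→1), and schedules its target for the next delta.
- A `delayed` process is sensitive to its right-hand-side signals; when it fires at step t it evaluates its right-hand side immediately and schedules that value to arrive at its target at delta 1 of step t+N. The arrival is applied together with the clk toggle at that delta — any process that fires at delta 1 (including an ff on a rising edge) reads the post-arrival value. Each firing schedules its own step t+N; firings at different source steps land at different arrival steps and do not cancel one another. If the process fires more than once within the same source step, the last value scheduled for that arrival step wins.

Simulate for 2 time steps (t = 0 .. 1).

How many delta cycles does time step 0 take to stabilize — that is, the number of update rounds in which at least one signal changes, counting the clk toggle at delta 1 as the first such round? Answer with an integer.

3

t0.Δ0 clk=0 n0=1 v=0 q=0 n2=1 n1=1 z=0 r=1 p=0 x=0 y=1 u=0
t0.Δ1 clk=1 n0=1 v=0 q=0 n2=1 n1=1 z=0 r=1 p=0 x=0 y=1 u=0
t0.Δ2 clk=1 n0=1 v=0 q=0 n2=1 n1=1 z=1 r=1 p=0 x=0 y=0 u=0
t0.Δ3 clk=1 n0=1 v=1 q=0 n2=1 n1=1 z=1 r=1 p=0 x=0 y=0 u=0
t1.Δ0 clk=1 n0=1 v=1 q=0 n2=1 n1=1 z=1 r=1 p=0 x=0 y=0 u=0
t1.Δ1 clk=0 n0=1 v=1 q=0 n2=1 n1=1 z=1 r=1 p=0 x=0 y=0 u=0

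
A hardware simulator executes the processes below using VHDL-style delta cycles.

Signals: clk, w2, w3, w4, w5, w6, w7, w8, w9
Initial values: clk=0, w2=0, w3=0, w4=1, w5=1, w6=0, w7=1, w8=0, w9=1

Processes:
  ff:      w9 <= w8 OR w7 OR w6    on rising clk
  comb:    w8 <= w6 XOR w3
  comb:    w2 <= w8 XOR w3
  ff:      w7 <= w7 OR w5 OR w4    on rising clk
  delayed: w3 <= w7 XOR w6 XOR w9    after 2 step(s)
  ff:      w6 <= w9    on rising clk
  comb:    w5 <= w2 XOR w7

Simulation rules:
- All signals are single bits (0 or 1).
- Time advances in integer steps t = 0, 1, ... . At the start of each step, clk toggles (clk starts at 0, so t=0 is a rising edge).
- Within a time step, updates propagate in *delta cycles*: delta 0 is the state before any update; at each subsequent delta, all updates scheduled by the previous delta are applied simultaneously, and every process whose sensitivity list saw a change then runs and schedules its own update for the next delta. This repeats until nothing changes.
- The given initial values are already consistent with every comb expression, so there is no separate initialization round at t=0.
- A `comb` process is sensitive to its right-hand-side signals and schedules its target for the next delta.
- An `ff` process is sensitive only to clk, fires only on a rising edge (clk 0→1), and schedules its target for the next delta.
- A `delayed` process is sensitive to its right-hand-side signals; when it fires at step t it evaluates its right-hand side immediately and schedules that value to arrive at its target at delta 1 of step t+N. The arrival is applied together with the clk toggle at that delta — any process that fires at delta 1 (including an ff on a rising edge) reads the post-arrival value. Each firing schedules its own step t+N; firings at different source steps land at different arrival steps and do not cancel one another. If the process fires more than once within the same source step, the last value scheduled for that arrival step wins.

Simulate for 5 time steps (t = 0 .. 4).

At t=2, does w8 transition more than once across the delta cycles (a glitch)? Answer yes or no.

no

t0.Δ0 clk=0 w9=1 w6=0 w8=0 w4=1 w3=0 w2=0 w7=1 w5=1
t0.Δ1 clk=1 w9=1 w6=0 w8=0 w4=1 w3=0 w2=0 w7=1 w5=1
t0.Δ2 clk=1 w9=1 w6=1 w8=0 w4=1 w3=0 w2=0 w7=1 w5=1
t0.Δ3 clk=1 w9=1 w6=1 w8=1 w4=1 w3=0 w2=0 w7=1 w5=1
t0.Δ4 clk=1 w9=1 w6=1 w8=1 w4=1 w3=0 w2=1 w7=1 w5=1
t0.Δ5 clk=1 w9=1 w6=1 w8=1 w4=1 w3=0 w2=1 w7=1 w5=0
t1.Δ0 clk=1 w9=1 w6=1 w8=1 w4=1 w3=0 w2=1 w7=1 w5=0
t1.Δ1 clk=0 w9=1 w6=1 w8=1 w4=1 w3=0 w2=1 w7=1 w5=0
t2.Δ0 clk=0 w9=1 w6=1 w8=1 w4=1 w3=0 w2=1 w7=1 w5=0
t2.Δ1 clk=1 w9=1 w6=1 w8=1 w4=1 w3=1 w2=1 w7=1 w5=0
t2.Δ2 clk=1 w9=1 w6=1 w8=0 w4=1 w3=1 w2=0 w7=1 w5=0
t2.Δ3 clk=1 w9=1 w6=1 w8=0 w4=1 w3=1 w2=1 w7=1 w5=1
t2.Δ4 clk=1 w9=1 w6=1 w8=0 w4=1 w3=1 w2=1 w7=1 w5=0
t3.Δ0 clk=1 w9=1 w6=1 w8=0 w4=1 w3=1 w2=1 w7=1 w5=0
t3.Δ1 clk=0 w9=1 w6=1 w8=0 w4=1 w3=1 w2=1 w7=1 w5=0
t4.Δ0 clk=0 w9=1 w6=1 w8=0 w4=1 w3=1 w2=1 w7=1 w5=0
t4.Δ1 clk=1 w9=1 w6=1 w8=0 w4=1 w3=1 w2=1 w7=1 w5=0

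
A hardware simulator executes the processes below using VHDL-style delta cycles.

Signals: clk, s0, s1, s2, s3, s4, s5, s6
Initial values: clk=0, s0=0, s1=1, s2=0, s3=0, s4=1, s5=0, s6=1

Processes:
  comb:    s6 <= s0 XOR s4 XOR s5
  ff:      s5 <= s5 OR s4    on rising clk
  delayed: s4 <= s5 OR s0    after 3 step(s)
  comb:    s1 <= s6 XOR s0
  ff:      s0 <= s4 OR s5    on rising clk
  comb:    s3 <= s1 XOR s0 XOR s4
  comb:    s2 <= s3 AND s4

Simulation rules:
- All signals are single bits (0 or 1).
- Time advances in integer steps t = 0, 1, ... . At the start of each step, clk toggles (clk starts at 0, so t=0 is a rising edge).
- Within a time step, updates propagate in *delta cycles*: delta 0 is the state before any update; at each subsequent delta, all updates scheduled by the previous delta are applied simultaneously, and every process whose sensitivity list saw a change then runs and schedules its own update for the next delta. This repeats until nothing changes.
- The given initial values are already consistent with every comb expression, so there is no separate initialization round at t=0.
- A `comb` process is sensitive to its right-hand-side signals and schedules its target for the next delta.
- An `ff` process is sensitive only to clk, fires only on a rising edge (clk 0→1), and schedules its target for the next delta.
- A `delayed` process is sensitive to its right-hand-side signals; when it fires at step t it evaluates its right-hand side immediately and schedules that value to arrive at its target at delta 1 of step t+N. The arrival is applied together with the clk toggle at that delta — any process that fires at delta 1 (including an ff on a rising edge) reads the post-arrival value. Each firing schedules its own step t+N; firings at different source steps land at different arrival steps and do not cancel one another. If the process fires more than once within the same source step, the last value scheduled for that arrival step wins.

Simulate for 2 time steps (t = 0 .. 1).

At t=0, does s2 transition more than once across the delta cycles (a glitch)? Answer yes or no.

t0.Δ0 s3=0 s5=0 clk=0 s1=1 s2=0 s4=1 s0=0 s6=1
t0.Δ1 s3=0 s5=0 clk=1 s1=1 s2=0 s4=1 s0=0 s6=1
t0.Δ2 s3=0 s5=1 clk=1 s1=1 s2=0 s4=1 s0=1 s6=1
t0.Δ3 s3=1 s5=1 clk=1 s1=0 s2=0 s4=1 s0=1 s6=1
t0.Δ4 s3=0 s5=1 clk=1 s1=0 s2=1 s4=1 s0=1 s6=1
t0.Δ5 s3=0 s5=1 clk=1 s1=0 s2=0 s4=1 s0=1 s6=1
t1.Δ0 s3=0 s5=1 clk=1 s1=0 s2=0 s4=1 s0=1 s6=1
t1.Δ1 s3=0 s5=1 clk=0 s1=0 s2=0 s4=1 s0=1 s6=1

yes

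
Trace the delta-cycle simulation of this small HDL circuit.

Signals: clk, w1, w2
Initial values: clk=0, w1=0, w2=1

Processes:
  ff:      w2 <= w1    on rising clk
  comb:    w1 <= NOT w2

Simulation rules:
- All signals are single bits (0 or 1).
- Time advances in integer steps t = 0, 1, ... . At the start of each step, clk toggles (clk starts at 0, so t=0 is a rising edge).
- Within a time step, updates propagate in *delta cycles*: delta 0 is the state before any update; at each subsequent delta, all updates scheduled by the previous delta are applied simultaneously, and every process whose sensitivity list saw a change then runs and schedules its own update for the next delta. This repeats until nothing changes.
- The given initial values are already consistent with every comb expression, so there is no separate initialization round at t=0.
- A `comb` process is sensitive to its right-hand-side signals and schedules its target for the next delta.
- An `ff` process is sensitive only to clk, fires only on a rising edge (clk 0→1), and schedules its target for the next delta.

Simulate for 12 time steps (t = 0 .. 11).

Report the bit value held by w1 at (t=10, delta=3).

0

t=0 Δ0: clk=0 w1=0 w2=1
  Δ1: clk:0→1
  Δ2: w2:1→0
  Δ3: w1:0→1
  (3Δ to stable)
t=1 Δ0: clk=1 w1=1 w2=0
  Δ1: clk:1→0
  (1Δ to stable)
t=2 Δ0: clk=0 w1=1 w2=0
  Δ1: clk:0→1
  Δ2: w2:0→1
  Δ3: w1:1→0
  (3Δ to stable)
t=3 Δ0: clk=1 w1=0 w2=1
  Δ1: clk:1→0
  (1Δ to stable)
t=4 Δ0: clk=0 w1=0 w2=1
  Δ1: clk:0→1
  Δ2: w2:1→0
  Δ3: w1:0→1
  (3Δ to stable)
t=5 Δ0: clk=1 w1=1 w2=0
  Δ1: clk:1→0
  (1Δ to stable)
t=6 Δ0: clk=0 w1=1 w2=0
  Δ1: clk:0→1
  Δ2: w2:0→1
  Δ3: w1:1→0
  (3Δ to stable)
t=7 Δ0: clk=1 w1=0 w2=1
  Δ1: clk:1→0
  (1Δ to stable)
t=8 Δ0: clk=0 w1=0 w2=1
  Δ1: clk:0→1
  Δ2: w2:1→0
  Δ3: w1:0→1
  (3Δ to stable)
t=9 Δ0: clk=1 w1=1 w2=0
  Δ1: clk:1→0
  (1Δ to stable)
t=10 Δ0: clk=0 w1=1 w2=0
  Δ1: clk:0→1
  Δ2: w2:0→1
  Δ3: w1:1→0
  (3Δ to stable)
t=11 Δ0: clk=1 w1=0 w2=1
  Δ1: clk:1→0
  (1Δ to stable)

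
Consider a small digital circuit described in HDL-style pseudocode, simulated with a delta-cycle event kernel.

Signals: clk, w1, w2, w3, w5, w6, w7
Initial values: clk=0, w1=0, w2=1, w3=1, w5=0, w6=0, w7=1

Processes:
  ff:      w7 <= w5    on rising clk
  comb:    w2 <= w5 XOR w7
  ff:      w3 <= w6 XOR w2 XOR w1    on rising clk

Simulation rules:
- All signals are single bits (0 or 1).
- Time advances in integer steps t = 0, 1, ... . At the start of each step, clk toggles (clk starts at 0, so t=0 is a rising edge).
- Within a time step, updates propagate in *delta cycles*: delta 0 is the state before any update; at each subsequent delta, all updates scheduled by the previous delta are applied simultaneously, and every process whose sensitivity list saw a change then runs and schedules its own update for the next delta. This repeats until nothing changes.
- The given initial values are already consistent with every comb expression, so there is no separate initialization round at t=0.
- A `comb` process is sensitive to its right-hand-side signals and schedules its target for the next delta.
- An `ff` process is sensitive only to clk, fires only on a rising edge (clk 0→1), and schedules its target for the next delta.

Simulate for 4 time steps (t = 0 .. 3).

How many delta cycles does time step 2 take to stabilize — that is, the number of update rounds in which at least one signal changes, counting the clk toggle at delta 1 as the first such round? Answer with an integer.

t=0 Δ0: w6=0 w5=0 w2=1 w7=1 clk=0 w3=1 w1=0
  Δ1: clk:0→1
  Δ2: w7:1→0
  Δ3: w2:1→0
  (3Δ to stable)
t=1 Δ0: w6=0 w5=0 w2=0 w7=0 clk=1 w3=1 w1=0
  Δ1: clk:1→0
  (1Δ to stable)
t=2 Δ0: w6=0 w5=0 w2=0 w7=0 clk=0 w3=1 w1=0
  Δ1: clk:0→1
  Δ2: w3:1→0
  (2Δ to stable)
t=3 Δ0: w6=0 w5=0 w2=0 w7=0 clk=1 w3=0 w1=0
  Δ1: clk:1→0
  (1Δ to stable)

2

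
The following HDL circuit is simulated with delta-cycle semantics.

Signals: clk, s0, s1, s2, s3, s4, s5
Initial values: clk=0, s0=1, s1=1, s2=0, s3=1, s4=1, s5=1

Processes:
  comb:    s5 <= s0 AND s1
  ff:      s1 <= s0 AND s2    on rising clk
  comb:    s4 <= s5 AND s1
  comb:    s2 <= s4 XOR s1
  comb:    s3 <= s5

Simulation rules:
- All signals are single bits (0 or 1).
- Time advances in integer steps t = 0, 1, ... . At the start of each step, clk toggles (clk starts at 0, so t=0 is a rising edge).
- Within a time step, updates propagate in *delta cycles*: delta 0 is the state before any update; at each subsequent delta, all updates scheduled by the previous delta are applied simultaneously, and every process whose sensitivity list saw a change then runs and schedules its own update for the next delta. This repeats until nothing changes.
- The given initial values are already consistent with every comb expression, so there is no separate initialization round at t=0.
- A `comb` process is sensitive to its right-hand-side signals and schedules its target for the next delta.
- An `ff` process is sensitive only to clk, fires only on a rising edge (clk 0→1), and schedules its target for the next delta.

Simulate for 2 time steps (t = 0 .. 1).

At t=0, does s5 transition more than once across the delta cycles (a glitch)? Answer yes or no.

no

t=0 Δ0: s2=0 clk=0 s0=1 s5=1 s1=1 s4=1 s3=1
  Δ1: clk:0→1
  Δ2: s1:1→0
  Δ3: s2:0→1, s5:1→0, s4:1→0
  Δ4: s2:1→0, s3:1→0
  (4Δ to stable)
t=1 Δ0: s2=0 clk=1 s0=1 s5=0 s1=0 s4=0 s3=0
  Δ1: clk:1→0
  (1Δ to stable)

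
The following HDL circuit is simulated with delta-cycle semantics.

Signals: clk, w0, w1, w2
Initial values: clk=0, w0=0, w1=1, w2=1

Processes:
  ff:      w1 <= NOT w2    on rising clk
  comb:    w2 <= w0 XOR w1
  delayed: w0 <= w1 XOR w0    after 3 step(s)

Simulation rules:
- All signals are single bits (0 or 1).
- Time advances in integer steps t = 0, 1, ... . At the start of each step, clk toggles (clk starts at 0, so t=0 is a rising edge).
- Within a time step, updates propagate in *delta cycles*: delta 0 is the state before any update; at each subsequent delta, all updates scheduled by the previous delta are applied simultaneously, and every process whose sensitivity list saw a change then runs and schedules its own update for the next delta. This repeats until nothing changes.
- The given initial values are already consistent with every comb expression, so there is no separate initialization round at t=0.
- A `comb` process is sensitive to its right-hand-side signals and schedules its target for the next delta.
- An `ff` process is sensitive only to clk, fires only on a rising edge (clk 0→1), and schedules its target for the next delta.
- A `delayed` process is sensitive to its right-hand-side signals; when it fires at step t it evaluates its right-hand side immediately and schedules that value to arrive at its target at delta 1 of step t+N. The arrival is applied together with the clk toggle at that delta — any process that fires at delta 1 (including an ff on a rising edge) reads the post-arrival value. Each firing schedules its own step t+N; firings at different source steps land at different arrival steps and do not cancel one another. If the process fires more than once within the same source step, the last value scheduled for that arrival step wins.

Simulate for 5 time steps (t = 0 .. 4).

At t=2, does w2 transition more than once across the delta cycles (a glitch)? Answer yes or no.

[bits: w2,clk,w0,w1]
t=0: Δ0=1001 Δ1=1101 Δ2=1100 Δ3=0100 | 3Δ
t=1: Δ0=0100 Δ1=0000 | 1Δ
t=2: Δ0=0000 Δ1=0100 Δ2=0101 Δ3=1101 | 3Δ
t=3: Δ0=1101 Δ1=1001 | 1Δ
t=4: Δ0=1001 Δ1=1101 Δ2=1100 Δ3=0100 | 3Δ

no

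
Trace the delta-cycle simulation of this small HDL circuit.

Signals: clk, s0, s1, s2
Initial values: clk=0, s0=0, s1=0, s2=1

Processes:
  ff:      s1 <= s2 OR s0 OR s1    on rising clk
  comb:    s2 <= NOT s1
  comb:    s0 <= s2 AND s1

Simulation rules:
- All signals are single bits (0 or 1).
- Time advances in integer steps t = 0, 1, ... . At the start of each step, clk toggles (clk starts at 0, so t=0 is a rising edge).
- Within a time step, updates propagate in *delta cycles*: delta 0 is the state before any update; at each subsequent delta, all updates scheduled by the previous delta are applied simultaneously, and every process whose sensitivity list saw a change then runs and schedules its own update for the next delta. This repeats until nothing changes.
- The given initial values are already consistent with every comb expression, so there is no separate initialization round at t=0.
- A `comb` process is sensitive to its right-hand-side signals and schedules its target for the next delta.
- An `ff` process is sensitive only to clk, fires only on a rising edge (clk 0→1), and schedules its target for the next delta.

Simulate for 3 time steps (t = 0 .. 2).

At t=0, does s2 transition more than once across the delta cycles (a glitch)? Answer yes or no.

[bits: s0,clk,s2,s1]
t=0: Δ0=0010 Δ1=0110 Δ2=0111 Δ3=1101 Δ4=0101 | 4Δ
t=1: Δ0=0101 Δ1=0001 | 1Δ
t=2: Δ0=0001 Δ1=0101 | 1Δ

no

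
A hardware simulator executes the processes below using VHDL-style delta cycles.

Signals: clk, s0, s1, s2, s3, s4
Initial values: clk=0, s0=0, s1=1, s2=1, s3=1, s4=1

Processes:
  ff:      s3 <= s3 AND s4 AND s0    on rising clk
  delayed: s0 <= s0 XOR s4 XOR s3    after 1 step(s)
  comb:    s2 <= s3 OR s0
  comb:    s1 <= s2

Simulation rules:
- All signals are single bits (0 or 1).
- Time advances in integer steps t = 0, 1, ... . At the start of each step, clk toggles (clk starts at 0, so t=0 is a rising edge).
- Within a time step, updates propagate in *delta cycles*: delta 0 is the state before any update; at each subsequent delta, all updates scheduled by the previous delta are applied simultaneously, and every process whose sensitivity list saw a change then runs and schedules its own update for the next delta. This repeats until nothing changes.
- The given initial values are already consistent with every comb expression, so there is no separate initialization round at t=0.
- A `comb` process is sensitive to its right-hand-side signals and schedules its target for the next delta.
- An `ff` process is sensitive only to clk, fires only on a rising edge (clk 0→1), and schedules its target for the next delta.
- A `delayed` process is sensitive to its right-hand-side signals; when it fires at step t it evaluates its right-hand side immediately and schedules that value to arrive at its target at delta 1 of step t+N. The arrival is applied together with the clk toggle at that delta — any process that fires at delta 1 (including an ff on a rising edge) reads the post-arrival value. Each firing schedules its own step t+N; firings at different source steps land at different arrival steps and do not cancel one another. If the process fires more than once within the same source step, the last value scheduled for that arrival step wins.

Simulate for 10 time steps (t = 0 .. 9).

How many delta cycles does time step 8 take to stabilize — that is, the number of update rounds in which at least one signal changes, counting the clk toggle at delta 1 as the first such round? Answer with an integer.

3

t=0 Δ0: clk=0 s0=0 s3=1 s1=1 s4=1 s2=1
  Δ1: clk:0→1
  Δ2: s3:1→0
  Δ3: s2:1→0
  Δ4: s1:1→0
  (4Δ to stable)
t=1 Δ0: clk=1 s0=0 s3=0 s1=0 s4=1 s2=0
  Δ1: clk:1→0, s0:0→1
  Δ2: s2:0→1
  Δ3: s1:0→1
  (3Δ to stable)
t=2 Δ0: clk=0 s0=1 s3=0 s1=1 s4=1 s2=1
  Δ1: clk:0→1, s0:1→0
  Δ2: s2:1→0
  Δ3: s1:1→0
  (3Δ to stable)
t=3 Δ0: clk=1 s0=0 s3=0 s1=0 s4=1 s2=0
  Δ1: clk:1→0, s0:0→1
  Δ2: s2:0→1
  Δ3: s1:0→1
  (3Δ to stable)
t=4 Δ0: clk=0 s0=1 s3=0 s1=1 s4=1 s2=1
  Δ1: clk:0→1, s0:1→0
  Δ2: s2:1→0
  Δ3: s1:1→0
  (3Δ to stable)
t=5 Δ0: clk=1 s0=0 s3=0 s1=0 s4=1 s2=0
  Δ1: clk:1→0, s0:0→1
  Δ2: s2:0→1
  Δ3: s1:0→1
  (3Δ to stable)
t=6 Δ0: clk=0 s0=1 s3=0 s1=1 s4=1 s2=1
  Δ1: clk:0→1, s0:1→0
  Δ2: s2:1→0
  Δ3: s1:1→0
  (3Δ to stable)
t=7 Δ0: clk=1 s0=0 s3=0 s1=0 s4=1 s2=0
  Δ1: clk:1→0, s0:0→1
  Δ2: s2:0→1
  Δ3: s1:0→1
  (3Δ to stable)
t=8 Δ0: clk=0 s0=1 s3=0 s1=1 s4=1 s2=1
  Δ1: clk:0→1, s0:1→0
  Δ2: s2:1→0
  Δ3: s1:1→0
  (3Δ to stable)
t=9 Δ0: clk=1 s0=0 s3=0 s1=0 s4=1 s2=0
  Δ1: clk:1→0, s0:0→1
  Δ2: s2:0→1
  Δ3: s1:0→1
  (3Δ to stable)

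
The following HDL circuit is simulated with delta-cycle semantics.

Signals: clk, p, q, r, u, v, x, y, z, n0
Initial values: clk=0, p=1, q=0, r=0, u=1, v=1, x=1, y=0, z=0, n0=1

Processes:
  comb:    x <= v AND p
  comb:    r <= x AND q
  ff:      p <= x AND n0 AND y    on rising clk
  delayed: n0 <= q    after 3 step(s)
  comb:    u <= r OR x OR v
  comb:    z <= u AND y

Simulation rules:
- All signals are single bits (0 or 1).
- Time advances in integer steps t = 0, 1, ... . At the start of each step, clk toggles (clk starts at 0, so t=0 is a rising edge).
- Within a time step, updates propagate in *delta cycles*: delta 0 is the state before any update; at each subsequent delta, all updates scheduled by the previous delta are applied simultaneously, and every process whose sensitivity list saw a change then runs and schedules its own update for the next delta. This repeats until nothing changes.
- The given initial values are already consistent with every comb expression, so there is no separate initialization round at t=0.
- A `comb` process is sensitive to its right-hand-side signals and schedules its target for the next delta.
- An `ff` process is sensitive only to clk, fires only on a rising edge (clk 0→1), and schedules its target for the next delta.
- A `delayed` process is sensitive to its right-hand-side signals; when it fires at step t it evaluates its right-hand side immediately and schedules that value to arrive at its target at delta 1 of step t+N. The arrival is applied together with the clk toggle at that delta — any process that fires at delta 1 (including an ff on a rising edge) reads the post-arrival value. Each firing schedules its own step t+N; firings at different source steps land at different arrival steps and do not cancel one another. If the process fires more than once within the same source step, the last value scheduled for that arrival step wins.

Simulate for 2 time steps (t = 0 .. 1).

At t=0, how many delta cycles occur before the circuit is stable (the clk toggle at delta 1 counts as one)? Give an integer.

t0.Δ0 x=1 y=0 u=1 clk=0 q=0 p=1 v=1 z=0 r=0 n0=1
t0.Δ1 x=1 y=0 u=1 clk=1 q=0 p=1 v=1 z=0 r=0 n0=1
t0.Δ2 x=1 y=0 u=1 clk=1 q=0 p=0 v=1 z=0 r=0 n0=1
t0.Δ3 x=0 y=0 u=1 clk=1 q=0 p=0 v=1 z=0 r=0 n0=1
t1.Δ0 x=0 y=0 u=1 clk=1 q=0 p=0 v=1 z=0 r=0 n0=1
t1.Δ1 x=0 y=0 u=1 clk=0 q=0 p=0 v=1 z=0 r=0 n0=1

3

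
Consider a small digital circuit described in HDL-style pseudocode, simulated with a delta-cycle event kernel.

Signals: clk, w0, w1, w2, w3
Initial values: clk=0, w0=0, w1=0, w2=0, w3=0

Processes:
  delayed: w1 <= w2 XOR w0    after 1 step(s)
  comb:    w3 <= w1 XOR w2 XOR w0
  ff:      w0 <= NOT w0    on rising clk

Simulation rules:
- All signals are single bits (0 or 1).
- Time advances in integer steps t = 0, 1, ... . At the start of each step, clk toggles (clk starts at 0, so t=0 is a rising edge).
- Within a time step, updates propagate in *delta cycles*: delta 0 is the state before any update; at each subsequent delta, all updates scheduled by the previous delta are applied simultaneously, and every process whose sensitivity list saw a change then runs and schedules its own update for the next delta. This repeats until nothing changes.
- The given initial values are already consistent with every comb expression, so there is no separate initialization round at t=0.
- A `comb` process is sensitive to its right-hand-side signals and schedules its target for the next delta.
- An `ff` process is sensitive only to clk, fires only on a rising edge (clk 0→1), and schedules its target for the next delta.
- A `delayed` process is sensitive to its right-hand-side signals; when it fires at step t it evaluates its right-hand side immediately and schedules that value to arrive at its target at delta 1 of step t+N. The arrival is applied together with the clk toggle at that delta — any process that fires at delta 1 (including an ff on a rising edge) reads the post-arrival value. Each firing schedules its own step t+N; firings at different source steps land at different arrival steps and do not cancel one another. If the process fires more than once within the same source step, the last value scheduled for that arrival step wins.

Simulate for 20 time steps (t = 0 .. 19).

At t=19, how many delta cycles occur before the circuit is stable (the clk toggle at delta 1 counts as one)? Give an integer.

t=0 Δ0: clk=0 w3=0 w1=0 w2=0 w0=0
  Δ1: clk:0→1
  Δ2: w0:0→1
  Δ3: w3:0→1
  (3Δ to stable)
t=1 Δ0: clk=1 w3=1 w1=0 w2=0 w0=1
  Δ1: clk:1→0, w1:0→1
  Δ2: w3:1→0
  (2Δ to stable)
t=2 Δ0: clk=0 w3=0 w1=1 w2=0 w0=1
  Δ1: clk:0→1
  Δ2: w0:1→0
  Δ3: w3:0→1
  (3Δ to stable)
t=3 Δ0: clk=1 w3=1 w1=1 w2=0 w0=0
  Δ1: clk:1→0, w1:1→0
  Δ2: w3:1→0
  (2Δ to stable)
t=4 Δ0: clk=0 w3=0 w1=0 w2=0 w0=0
  Δ1: clk:0→1
  Δ2: w0:0→1
  Δ3: w3:0→1
  (3Δ to stable)
t=5 Δ0: clk=1 w3=1 w1=0 w2=0 w0=1
  Δ1: clk:1→0, w1:0→1
  Δ2: w3:1→0
  (2Δ to stable)
t=6 Δ0: clk=0 w3=0 w1=1 w2=0 w0=1
  Δ1: clk:0→1
  Δ2: w0:1→0
  Δ3: w3:0→1
  (3Δ to stable)
t=7 Δ0: clk=1 w3=1 w1=1 w2=0 w0=0
  Δ1: clk:1→0, w1:1→0
  Δ2: w3:1→0
  (2Δ to stable)
t=8 Δ0: clk=0 w3=0 w1=0 w2=0 w0=0
  Δ1: clk:0→1
  Δ2: w0:0→1
  Δ3: w3:0→1
  (3Δ to stable)
t=9 Δ0: clk=1 w3=1 w1=0 w2=0 w0=1
  Δ1: clk:1→0, w1:0→1
  Δ2: w3:1→0
  (2Δ to stable)
t=10 Δ0: clk=0 w3=0 w1=1 w2=0 w0=1
  Δ1: clk:0→1
  Δ2: w0:1→0
  Δ3: w3:0→1
  (3Δ to stable)
t=11 Δ0: clk=1 w3=1 w1=1 w2=0 w0=0
  Δ1: clk:1→0, w1:1→0
  Δ2: w3:1→0
  (2Δ to stable)
t=12 Δ0: clk=0 w3=0 w1=0 w2=0 w0=0
  Δ1: clk:0→1
  Δ2: w0:0→1
  Δ3: w3:0→1
  (3Δ to stable)
t=13 Δ0: clk=1 w3=1 w1=0 w2=0 w0=1
  Δ1: clk:1→0, w1:0→1
  Δ2: w3:1→0
  (2Δ to stable)
t=14 Δ0: clk=0 w3=0 w1=1 w2=0 w0=1
  Δ1: clk:0→1
  Δ2: w0:1→0
  Δ3: w3:0→1
  (3Δ to stable)
t=15 Δ0: clk=1 w3=1 w1=1 w2=0 w0=0
  Δ1: clk:1→0, w1:1→0
  Δ2: w3:1→0
  (2Δ to stable)
t=16 Δ0: clk=0 w3=0 w1=0 w2=0 w0=0
  Δ1: clk:0→1
  Δ2: w0:0→1
  Δ3: w3:0→1
  (3Δ to stable)
t=17 Δ0: clk=1 w3=1 w1=0 w2=0 w0=1
  Δ1: clk:1→0, w1:0→1
  Δ2: w3:1→0
  (2Δ to stable)
t=18 Δ0: clk=0 w3=0 w1=1 w2=0 w0=1
  Δ1: clk:0→1
  Δ2: w0:1→0
  Δ3: w3:0→1
  (3Δ to stable)
t=19 Δ0: clk=1 w3=1 w1=1 w2=0 w0=0
  Δ1: clk:1→0, w1:1→0
  Δ2: w3:1→0
  (2Δ to stable)

2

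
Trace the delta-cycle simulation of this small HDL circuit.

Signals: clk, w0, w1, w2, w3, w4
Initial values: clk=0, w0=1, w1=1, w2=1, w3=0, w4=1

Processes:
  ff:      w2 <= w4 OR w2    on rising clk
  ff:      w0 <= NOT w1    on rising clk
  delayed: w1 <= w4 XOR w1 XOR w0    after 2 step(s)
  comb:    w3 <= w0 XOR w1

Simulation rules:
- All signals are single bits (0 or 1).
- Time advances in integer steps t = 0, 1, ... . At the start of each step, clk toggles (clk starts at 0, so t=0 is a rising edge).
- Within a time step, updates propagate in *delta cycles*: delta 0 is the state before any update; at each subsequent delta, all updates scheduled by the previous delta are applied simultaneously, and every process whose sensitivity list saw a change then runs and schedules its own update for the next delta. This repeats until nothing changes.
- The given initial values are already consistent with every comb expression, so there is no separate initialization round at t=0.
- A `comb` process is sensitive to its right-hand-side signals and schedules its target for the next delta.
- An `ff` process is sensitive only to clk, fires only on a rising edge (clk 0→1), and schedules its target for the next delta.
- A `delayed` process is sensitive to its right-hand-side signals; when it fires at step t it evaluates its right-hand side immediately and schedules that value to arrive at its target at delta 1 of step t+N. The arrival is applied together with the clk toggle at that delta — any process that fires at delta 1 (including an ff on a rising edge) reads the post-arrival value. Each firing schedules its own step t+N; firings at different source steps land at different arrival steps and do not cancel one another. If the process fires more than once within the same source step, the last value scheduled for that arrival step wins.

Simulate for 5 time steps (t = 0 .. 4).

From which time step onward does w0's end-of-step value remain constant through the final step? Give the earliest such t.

t=0 Δ0: w4=1 clk=0 w0=1 w2=1 w3=0 w1=1
  Δ1: clk:0→1
  Δ2: w0:1→0
  Δ3: w3:0→1
  (3Δ to stable)
t=1 Δ0: w4=1 clk=1 w0=0 w2=1 w3=1 w1=1
  Δ1: clk:1→0
  (1Δ to stable)
t=2 Δ0: w4=1 clk=0 w0=0 w2=1 w3=1 w1=1
  Δ1: clk:0→1, w1:1→0
  Δ2: w0:0→1, w3:1→0
  Δ3: w3:0→1
  (3Δ to stable)
t=3 Δ0: w4=1 clk=1 w0=1 w2=1 w3=1 w1=0
  Δ1: clk:1→0
  (1Δ to stable)
t=4 Δ0: w4=1 clk=0 w0=1 w2=1 w3=1 w1=0
  Δ1: clk:0→1
  (1Δ to stable)

2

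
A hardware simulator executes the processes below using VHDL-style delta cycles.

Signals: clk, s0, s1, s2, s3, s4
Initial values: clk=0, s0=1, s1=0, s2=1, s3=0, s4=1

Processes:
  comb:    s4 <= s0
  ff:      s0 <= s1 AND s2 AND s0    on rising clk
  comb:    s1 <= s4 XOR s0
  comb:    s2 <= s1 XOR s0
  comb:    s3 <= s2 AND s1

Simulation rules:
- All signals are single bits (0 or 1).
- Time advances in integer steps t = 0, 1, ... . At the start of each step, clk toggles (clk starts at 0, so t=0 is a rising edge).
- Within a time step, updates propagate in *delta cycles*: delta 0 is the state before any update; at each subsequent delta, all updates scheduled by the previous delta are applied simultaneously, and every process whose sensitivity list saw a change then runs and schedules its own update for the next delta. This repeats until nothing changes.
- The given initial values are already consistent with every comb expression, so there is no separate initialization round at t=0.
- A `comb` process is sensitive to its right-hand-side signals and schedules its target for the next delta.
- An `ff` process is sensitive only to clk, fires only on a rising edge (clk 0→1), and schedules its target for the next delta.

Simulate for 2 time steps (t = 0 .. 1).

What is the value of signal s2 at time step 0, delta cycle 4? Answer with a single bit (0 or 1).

[bits: s0,s2,clk,s1,s3,s4]
t=0: Δ0=110001 Δ1=111001 Δ2=011001 Δ3=001100 Δ4=011000 Δ5=001000 | 5Δ
t=1: Δ0=001000 Δ1=000000 | 1Δ

1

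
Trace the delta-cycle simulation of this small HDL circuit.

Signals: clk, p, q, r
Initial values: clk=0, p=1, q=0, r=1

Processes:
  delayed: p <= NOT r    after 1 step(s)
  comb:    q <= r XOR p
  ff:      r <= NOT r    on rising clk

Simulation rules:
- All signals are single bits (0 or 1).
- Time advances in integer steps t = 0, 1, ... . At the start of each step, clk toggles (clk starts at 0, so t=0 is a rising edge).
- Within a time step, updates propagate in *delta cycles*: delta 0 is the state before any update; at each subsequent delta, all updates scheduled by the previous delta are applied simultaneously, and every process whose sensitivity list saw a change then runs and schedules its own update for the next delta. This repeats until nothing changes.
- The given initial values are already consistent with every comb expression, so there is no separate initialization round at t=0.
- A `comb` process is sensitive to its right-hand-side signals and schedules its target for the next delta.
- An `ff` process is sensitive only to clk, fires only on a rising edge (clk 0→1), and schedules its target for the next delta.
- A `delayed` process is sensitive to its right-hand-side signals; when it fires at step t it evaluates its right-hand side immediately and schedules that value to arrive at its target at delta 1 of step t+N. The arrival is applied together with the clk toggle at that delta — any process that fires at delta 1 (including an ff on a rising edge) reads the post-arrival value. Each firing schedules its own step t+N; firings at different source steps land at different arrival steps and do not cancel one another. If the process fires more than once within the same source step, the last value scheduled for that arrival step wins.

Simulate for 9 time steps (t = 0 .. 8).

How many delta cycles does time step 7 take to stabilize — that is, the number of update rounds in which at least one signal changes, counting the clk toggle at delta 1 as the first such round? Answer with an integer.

2

t=0 Δ0: r=1 q=0 clk=0 p=1
  Δ1: clk:0→1
  Δ2: r:1→0
  Δ3: q:0→1
  (3Δ to stable)
t=1 Δ0: r=0 q=1 clk=1 p=1
  Δ1: clk:1→0
  (1Δ to stable)
t=2 Δ0: r=0 q=1 clk=0 p=1
  Δ1: clk:0→1
  Δ2: r:0→1
  Δ3: q:1→0
  (3Δ to stable)
t=3 Δ0: r=1 q=0 clk=1 p=1
  Δ1: clk:1→0, p:1→0
  Δ2: q:0→1
  (2Δ to stable)
t=4 Δ0: r=1 q=1 clk=0 p=0
  Δ1: clk:0→1
  Δ2: r:1→0
  Δ3: q:1→0
  (3Δ to stable)
t=5 Δ0: r=0 q=0 clk=1 p=0
  Δ1: clk:1→0, p:0→1
  Δ2: q:0→1
  (2Δ to stable)
t=6 Δ0: r=0 q=1 clk=0 p=1
  Δ1: clk:0→1
  Δ2: r:0→1
  Δ3: q:1→0
  (3Δ to stable)
t=7 Δ0: r=1 q=0 clk=1 p=1
  Δ1: clk:1→0, p:1→0
  Δ2: q:0→1
  (2Δ to stable)
t=8 Δ0: r=1 q=1 clk=0 p=0
  Δ1: clk:0→1
  Δ2: r:1→0
  Δ3: q:1→0
  (3Δ to stable)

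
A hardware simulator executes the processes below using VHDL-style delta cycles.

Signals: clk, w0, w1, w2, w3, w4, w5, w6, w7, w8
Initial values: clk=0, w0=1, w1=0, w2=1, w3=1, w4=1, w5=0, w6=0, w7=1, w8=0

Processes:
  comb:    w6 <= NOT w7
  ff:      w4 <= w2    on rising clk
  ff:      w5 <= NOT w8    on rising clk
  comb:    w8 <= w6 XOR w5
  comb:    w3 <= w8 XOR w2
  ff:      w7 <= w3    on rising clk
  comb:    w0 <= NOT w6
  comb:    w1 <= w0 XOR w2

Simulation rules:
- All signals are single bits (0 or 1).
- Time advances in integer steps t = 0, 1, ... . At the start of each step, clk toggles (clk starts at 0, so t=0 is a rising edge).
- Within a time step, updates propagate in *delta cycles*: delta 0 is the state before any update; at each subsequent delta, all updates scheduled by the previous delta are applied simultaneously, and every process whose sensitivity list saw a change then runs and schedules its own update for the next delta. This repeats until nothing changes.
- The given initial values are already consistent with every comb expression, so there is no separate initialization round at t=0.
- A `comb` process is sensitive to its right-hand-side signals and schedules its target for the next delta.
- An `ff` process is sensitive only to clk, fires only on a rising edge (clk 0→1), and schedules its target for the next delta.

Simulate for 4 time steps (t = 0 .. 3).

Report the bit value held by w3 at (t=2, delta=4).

t=0 Δ0: w5=0 w0=1 w1=0 w7=1 w2=1 w4=1 clk=0 w6=0 w3=1 w8=0
  Δ1: clk:0→1
  Δ2: w5:0→1
  Δ3: w8:0→1
  Δ4: w3:1→0
  (4Δ to stable)
t=1 Δ0: w5=1 w0=1 w1=0 w7=1 w2=1 w4=1 clk=1 w6=0 w3=0 w8=1
  Δ1: clk:1→0
  (1Δ to stable)
t=2 Δ0: w5=1 w0=1 w1=0 w7=1 w2=1 w4=1 clk=0 w6=0 w3=0 w8=1
  Δ1: clk:0→1
  Δ2: w5:1→0, w7:1→0
  Δ3: w6:0→1, w8:1→0
  Δ4: w0:1→0, w3:0→1, w8:0→1
  Δ5: w1:0→1, w3:1→0
  (5Δ to stable)
t=3 Δ0: w5=0 w0=0 w1=1 w7=0 w2=1 w4=1 clk=1 w6=1 w3=0 w8=1
  Δ1: clk:1→0
  (1Δ to stable)

1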